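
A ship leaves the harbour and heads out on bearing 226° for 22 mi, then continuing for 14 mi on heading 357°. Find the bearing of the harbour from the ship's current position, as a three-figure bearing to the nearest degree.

086°

Leg 1 (226°, 22 mi): east 22 sin 226° = -15.83, north 22 cos 226° = -15.28
Leg 2 (357°, 14 mi): east 14 sin 357° = -0.73, north 14 cos 357° = 13.98
Net displacement: -16.56 east, -1.30 north. Direction back to start is (16.56, 1.30): bearing = atan2(16.56, 1.30) mod 360° = 85.51° ≈ 086°.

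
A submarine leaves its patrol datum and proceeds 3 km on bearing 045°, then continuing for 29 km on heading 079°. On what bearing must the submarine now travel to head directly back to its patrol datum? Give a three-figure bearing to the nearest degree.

256°

Leg 1 (045°, 3 km): east 3 sin 45° = 2.12, north 3 cos 45° = 2.12
Leg 2 (079°, 29 km): east 29 sin 79° = 28.47, north 29 cos 79° = 5.53
Net displacement: 30.59 east, 7.65 north. Direction back to start is (-30.59, -7.65): bearing = atan2(-30.59, -7.65) mod 360° = 255.95° ≈ 256°.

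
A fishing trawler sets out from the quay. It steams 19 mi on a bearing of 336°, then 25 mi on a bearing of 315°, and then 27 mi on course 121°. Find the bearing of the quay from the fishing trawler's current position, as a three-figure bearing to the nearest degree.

174°

Leg 1 (336°, 19 mi): east 19 sin 336° = -7.73, north 19 cos 336° = 17.36
Leg 2 (315°, 25 mi): east 25 sin 315° = -17.68, north 25 cos 315° = 17.68
Leg 3 (121°, 27 mi): east 27 sin 121° = 23.14, north 27 cos 121° = -13.91
Net displacement: -2.26 east, 21.13 north. Direction back to start is (2.26, -21.13): bearing = atan2(2.26, -21.13) mod 360° = 173.89° ≈ 174°.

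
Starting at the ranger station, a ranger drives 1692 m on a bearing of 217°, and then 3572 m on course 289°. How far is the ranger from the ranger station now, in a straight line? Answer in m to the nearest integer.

Leg 1 (217°, 1692 m): east 1692 sin 217° = -1018.27, north 1692 cos 217° = -1351.29
Leg 2 (289°, 3572 m): east 3572 sin 289° = -3377.39, north 3572 cos 289° = 1162.93
Net: -4395.66 east, -188.36 north. Distance = √((-4395.66)² + (-188.36)²) = 4399.697 m.

4400 m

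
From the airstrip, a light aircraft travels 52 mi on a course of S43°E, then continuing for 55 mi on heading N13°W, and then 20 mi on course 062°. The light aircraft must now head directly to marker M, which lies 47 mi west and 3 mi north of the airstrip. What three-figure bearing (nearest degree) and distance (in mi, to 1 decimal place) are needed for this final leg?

Leg 1 (S43°E, 52 mi): east 52 sin 137° = 35.46, north 52 cos 137° = -38.03
Leg 2 (N13°W, 55 mi): east 55 sin 347° = -12.37, north 55 cos 347° = 53.59
Leg 3 (062°, 20 mi): east 20 sin 62° = 17.66, north 20 cos 62° = 9.39
Current position: (40.75, 24.95). Target: (-47, 3). Remaining: Δeast = -87.75, Δnorth = -21.95.
Bearing = atan2(-87.75, -21.95) mod 360° = 255.96°; distance = √((-87.75)² + (-21.95)²) = 90.454 mi.

256°, 90.5 mi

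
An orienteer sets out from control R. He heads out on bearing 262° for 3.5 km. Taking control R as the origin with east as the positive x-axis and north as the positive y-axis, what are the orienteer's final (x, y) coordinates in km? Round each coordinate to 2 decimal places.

Leg 1 (262°, 3.5 km): east 3.5 sin 262° = -3.47, north 3.5 cos 262° = -0.49
Summing: -3.47 km east, -0.49 km north → (-3.47, -0.49).

(-3.47, -0.49)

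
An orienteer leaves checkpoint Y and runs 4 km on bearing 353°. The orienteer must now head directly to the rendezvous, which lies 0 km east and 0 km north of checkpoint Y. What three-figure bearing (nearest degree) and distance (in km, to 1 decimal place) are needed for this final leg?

173°, 4.0 km

Leg 1 (353°, 4 km): east 4 sin 353° = -0.49, north 4 cos 353° = 3.97
Current position: (-0.49, 3.97). Target: (0, 0). Remaining: Δeast = 0.49, Δnorth = -3.97.
Bearing = atan2(0.49, -3.97) mod 360° = 173.00°; distance = √((0.49)² + (-3.97)²) = 4.000 km.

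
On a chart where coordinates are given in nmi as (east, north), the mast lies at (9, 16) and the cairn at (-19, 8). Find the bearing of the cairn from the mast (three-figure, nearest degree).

Δeast = -19 − 9 = -28.00; Δnorth = 8 − 16 = -8.00.
Bearing = atan2(Δeast, Δnorth) mod 360° = 254.05° ≈ 254°.

254°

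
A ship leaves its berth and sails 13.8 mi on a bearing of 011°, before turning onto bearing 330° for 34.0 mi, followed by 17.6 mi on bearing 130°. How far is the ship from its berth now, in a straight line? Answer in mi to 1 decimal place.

31.7 mi

Leg 1 (011°, 13.8 mi): east 13.8 sin 11° = 2.63, north 13.8 cos 11° = 13.55
Leg 2 (330°, 34.0 mi): east 34.0 sin 330° = -17.00, north 34.0 cos 330° = 29.44
Leg 3 (130°, 17.6 mi): east 17.6 sin 130° = 13.48, north 17.6 cos 130° = -11.31
Net: -0.88 east, 31.68 north. Distance = √((-0.88)² + (31.68)²) = 31.691 mi.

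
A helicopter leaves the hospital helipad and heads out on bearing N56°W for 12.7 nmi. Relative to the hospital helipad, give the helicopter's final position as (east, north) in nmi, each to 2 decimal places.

(-10.53, 7.10)

Leg 1 (N56°W, 12.7 nmi): east 12.7 sin 304° = -10.53, north 12.7 cos 304° = 7.10
Summing: -10.53 nmi east, 7.10 nmi north → (-10.53, 7.10).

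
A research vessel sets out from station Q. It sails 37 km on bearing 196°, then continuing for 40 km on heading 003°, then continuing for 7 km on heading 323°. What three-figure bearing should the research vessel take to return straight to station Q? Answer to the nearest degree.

129°

Leg 1 (196°, 37 km): east 37 sin 196° = -10.20, north 37 cos 196° = -35.57
Leg 2 (003°, 40 km): east 40 sin 3° = 2.09, north 40 cos 3° = 39.95
Leg 3 (323°, 7 km): east 7 sin 323° = -4.21, north 7 cos 323° = 5.59
Net displacement: -12.32 east, 9.97 north. Direction back to start is (12.32, -9.97): bearing = atan2(12.32, -9.97) mod 360° = 128.98° ≈ 129°.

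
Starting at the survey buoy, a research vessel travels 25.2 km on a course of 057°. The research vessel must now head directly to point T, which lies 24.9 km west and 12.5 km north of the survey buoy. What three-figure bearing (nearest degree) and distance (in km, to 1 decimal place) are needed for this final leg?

268°, 46.1 km

Leg 1 (057°, 25.2 km): east 25.2 sin 57° = 21.13, north 25.2 cos 57° = 13.72
Current position: (21.13, 13.72). Target: (-24.9, 12.5). Remaining: Δeast = -46.03, Δnorth = -1.22.
Bearing = atan2(-46.03, -1.22) mod 360° = 268.48°; distance = √((-46.03)² + (-1.22)²) = 46.051 km.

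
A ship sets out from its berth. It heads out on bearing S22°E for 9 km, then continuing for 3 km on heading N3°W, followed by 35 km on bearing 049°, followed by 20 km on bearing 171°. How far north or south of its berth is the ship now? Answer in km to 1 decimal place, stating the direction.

Leg 1 (S22°E, 9 km): east 9 sin 158° = 3.37, north 9 cos 158° = -8.34
Leg 2 (N3°W, 3 km): east 3 sin 357° = -0.16, north 3 cos 357° = 3.00
Leg 3 (049°, 35 km): east 35 sin 49° = 26.41, north 35 cos 49° = 22.96
Leg 4 (171°, 20 km): east 20 sin 171° = 3.13, north 20 cos 171° = -19.75
Net north component: -2.14 km.

2.1 km south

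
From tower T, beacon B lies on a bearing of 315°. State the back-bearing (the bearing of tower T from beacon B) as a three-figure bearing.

Back-bearing = 315° − 180° = 135°.

135°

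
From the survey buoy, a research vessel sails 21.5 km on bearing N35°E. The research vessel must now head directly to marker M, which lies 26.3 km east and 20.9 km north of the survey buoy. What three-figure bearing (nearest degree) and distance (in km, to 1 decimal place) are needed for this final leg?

Leg 1 (N35°E, 21.5 km): east 21.5 sin 35° = 12.33, north 21.5 cos 35° = 17.61
Current position: (12.33, 17.61). Target: (26.3, 20.9). Remaining: Δeast = 13.97, Δnorth = 3.29.
Bearing = atan2(13.97, 3.29) mod 360° = 76.75°; distance = √((13.97)² + (3.29)²) = 14.350 km.

077°, 14.3 km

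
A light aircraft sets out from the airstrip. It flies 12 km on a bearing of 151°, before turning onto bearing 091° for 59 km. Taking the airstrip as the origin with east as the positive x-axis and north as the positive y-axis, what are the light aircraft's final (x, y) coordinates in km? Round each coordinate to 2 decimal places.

Leg 1 (151°, 12 km): east 12 sin 151° = 5.82, north 12 cos 151° = -10.50
Leg 2 (091°, 59 km): east 59 sin 91° = 58.99, north 59 cos 91° = -1.03
Summing: 64.81 km east, -11.53 km north → (64.81, -11.53).

(64.81, -11.53)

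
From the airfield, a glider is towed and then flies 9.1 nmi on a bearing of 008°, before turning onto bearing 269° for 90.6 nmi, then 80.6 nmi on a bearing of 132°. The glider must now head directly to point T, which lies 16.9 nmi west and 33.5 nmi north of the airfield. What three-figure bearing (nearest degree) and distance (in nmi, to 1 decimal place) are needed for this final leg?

009°, 81.0 nmi

Leg 1 (008°, 9.1 nmi): east 9.1 sin 8° = 1.27, north 9.1 cos 8° = 9.01
Leg 2 (269°, 90.6 nmi): east 90.6 sin 269° = -90.59, north 90.6 cos 269° = -1.58
Leg 3 (132°, 80.6 nmi): east 80.6 sin 132° = 59.90, north 80.6 cos 132° = -53.93
Current position: (-29.42, -46.50). Target: (-16.9, 33.5). Remaining: Δeast = 12.52, Δnorth = 80.00.
Bearing = atan2(12.52, 80.00) mod 360° = 8.90°; distance = √((12.52)² + (80.00)²) = 80.976 nmi.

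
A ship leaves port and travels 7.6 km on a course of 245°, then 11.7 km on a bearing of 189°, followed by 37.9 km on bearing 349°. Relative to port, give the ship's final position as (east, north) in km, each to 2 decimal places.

Leg 1 (245°, 7.6 km): east 7.6 sin 245° = -6.89, north 7.6 cos 245° = -3.21
Leg 2 (189°, 11.7 km): east 11.7 sin 189° = -1.83, north 11.7 cos 189° = -11.56
Leg 3 (349°, 37.9 km): east 37.9 sin 349° = -7.23, north 37.9 cos 349° = 37.20
Summing: -15.95 km east, 22.44 km north → (-15.95, 22.44).

(-15.95, 22.44)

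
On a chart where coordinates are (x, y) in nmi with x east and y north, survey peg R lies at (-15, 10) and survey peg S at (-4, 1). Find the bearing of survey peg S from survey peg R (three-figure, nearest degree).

129°

Δeast = -4 − -15 = 11.00; Δnorth = 1 − 10 = -9.00.
Bearing = atan2(Δeast, Δnorth) mod 360° = 129.29° ≈ 129°.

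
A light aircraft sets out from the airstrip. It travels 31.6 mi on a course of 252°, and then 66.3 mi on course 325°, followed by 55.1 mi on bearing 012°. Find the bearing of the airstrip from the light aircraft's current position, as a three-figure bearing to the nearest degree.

150°

Leg 1 (252°, 31.6 mi): east 31.6 sin 252° = -30.05, north 31.6 cos 252° = -9.76
Leg 2 (325°, 66.3 mi): east 66.3 sin 325° = -38.03, north 66.3 cos 325° = 54.31
Leg 3 (012°, 55.1 mi): east 55.1 sin 12° = 11.46, north 55.1 cos 12° = 53.90
Net displacement: -56.63 east, 98.44 north. Direction back to start is (56.63, -98.44): bearing = atan2(56.63, -98.44) mod 360° = 150.09° ≈ 150°.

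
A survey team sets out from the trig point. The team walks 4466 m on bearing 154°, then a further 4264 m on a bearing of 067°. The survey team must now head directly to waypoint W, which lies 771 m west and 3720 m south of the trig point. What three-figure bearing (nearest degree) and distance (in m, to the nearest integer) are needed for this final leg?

258°, 6794 m

Leg 1 (154°, 4466 m): east 4466 sin 154° = 1957.77, north 4466 cos 154° = -4014.01
Leg 2 (067°, 4264 m): east 4264 sin 67° = 3925.03, north 4264 cos 67° = 1666.08
Current position: (5882.80, -2347.94). Target: (-771, -3720). Remaining: Δeast = -6653.80, Δnorth = -1372.06.
Bearing = atan2(-6653.80, -1372.06) mod 360° = 258.35°; distance = √((-6653.80)² + (-1372.06)²) = 6793.790 m.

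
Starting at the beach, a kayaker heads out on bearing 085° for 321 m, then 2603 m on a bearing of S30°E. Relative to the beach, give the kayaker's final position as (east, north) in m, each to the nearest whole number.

(1621, -2226)

Leg 1 (085°, 321 m): east 321 sin 85° = 319.78, north 321 cos 85° = 27.98
Leg 2 (S30°E, 2603 m): east 2603 sin 150° = 1301.50, north 2603 cos 150° = -2254.26
Summing: 1621.28 m east, -2226.29 m north → (1621, -2226).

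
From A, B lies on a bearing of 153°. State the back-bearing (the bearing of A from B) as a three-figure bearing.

Back-bearing = 153° + 180° = 333°.

333°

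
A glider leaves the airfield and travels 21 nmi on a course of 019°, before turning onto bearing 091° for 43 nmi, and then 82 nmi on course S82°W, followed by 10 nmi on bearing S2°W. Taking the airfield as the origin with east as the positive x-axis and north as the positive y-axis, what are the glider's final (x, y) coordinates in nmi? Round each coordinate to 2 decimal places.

(-31.72, -2.30)

Leg 1 (019°, 21 nmi): east 21 sin 19° = 6.84, north 21 cos 19° = 19.86
Leg 2 (091°, 43 nmi): east 43 sin 91° = 42.99, north 43 cos 91° = -0.75
Leg 3 (S82°W, 82 nmi): east 82 sin 262° = -81.20, north 82 cos 262° = -11.41
Leg 4 (S2°W, 10 nmi): east 10 sin 182° = -0.35, north 10 cos 182° = -9.99
Summing: -31.72 nmi east, -2.30 nmi north → (-31.72, -2.30).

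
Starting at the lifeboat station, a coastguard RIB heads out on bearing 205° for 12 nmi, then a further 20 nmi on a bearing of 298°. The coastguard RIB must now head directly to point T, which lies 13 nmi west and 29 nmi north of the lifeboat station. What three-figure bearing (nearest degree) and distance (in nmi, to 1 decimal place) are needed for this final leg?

018°, 32.0 nmi

Leg 1 (205°, 12 nmi): east 12 sin 205° = -5.07, north 12 cos 205° = -10.88
Leg 2 (298°, 20 nmi): east 20 sin 298° = -17.66, north 20 cos 298° = 9.39
Current position: (-22.73, -1.49). Target: (-13, 29). Remaining: Δeast = 9.73, Δnorth = 30.49.
Bearing = atan2(9.73, 30.49) mod 360° = 17.70°; distance = √((9.73)² + (30.49)²) = 32.001 nmi.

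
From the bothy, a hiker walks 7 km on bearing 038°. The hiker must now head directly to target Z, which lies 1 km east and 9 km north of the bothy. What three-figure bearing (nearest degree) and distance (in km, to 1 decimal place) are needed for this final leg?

Leg 1 (038°, 7 km): east 7 sin 38° = 4.31, north 7 cos 38° = 5.52
Current position: (4.31, 5.52). Target: (1, 9). Remaining: Δeast = -3.31, Δnorth = 3.48.
Bearing = atan2(-3.31, 3.48) mod 360° = 316.47°; distance = √((-3.31)² + (3.48)²) = 4.805 km.

316°, 4.8 km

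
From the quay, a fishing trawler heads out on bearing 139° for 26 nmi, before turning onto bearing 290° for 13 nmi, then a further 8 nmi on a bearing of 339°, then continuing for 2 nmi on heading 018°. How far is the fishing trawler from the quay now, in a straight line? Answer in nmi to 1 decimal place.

Leg 1 (139°, 26 nmi): east 26 sin 139° = 17.06, north 26 cos 139° = -19.62
Leg 2 (290°, 13 nmi): east 13 sin 290° = -12.22, north 13 cos 290° = 4.45
Leg 3 (339°, 8 nmi): east 8 sin 339° = -2.87, north 8 cos 339° = 7.47
Leg 4 (018°, 2 nmi): east 2 sin 18° = 0.62, north 2 cos 18° = 1.90
Net: 2.59 east, -5.81 north. Distance = √((2.59)² + (-5.81)²) = 6.358 nmi.

6.4 nmi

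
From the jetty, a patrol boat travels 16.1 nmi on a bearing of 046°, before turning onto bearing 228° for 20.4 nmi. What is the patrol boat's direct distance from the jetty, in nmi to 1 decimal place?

4.3 nmi

Leg 1 (046°, 16.1 nmi): east 16.1 sin 46° = 11.58, north 16.1 cos 46° = 11.18
Leg 2 (228°, 20.4 nmi): east 20.4 sin 228° = -15.16, north 20.4 cos 228° = -13.65
Net: -3.58 east, -2.47 north. Distance = √((-3.58)² + (-2.47)²) = 4.346 nmi.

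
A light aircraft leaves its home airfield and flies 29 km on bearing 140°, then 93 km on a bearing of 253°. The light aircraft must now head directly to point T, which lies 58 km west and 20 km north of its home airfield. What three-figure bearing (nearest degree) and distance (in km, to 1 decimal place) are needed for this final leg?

Leg 1 (140°, 29 km): east 29 sin 140° = 18.64, north 29 cos 140° = -22.22
Leg 2 (253°, 93 km): east 93 sin 253° = -88.94, north 93 cos 253° = -27.19
Current position: (-70.30, -49.41). Target: (-58, 20). Remaining: Δeast = 12.30, Δnorth = 69.41.
Bearing = atan2(12.30, 69.41) mod 360° = 10.05°; distance = √((12.30)² + (69.41)²) = 70.487 km.

010°, 70.5 km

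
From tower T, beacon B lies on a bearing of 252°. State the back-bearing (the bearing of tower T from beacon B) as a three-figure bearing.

Back-bearing = 252° − 180° = 072°.

072°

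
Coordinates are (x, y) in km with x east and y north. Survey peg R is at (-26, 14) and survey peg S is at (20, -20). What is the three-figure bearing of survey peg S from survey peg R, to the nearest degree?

Δeast = 20 − -26 = 46.00; Δnorth = -20 − 14 = -34.00.
Bearing = atan2(Δeast, Δnorth) mod 360° = 126.47° ≈ 126°.

126°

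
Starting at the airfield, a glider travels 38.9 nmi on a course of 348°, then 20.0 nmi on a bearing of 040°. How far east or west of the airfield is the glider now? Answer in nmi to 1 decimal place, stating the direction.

4.8 nmi east

Leg 1 (348°, 38.9 nmi): east 38.9 sin 348° = -8.09, north 38.9 cos 348° = 38.05
Leg 2 (040°, 20.0 nmi): east 20.0 sin 40° = 12.86, north 20.0 cos 40° = 15.32
Net east component: 4.77 nmi.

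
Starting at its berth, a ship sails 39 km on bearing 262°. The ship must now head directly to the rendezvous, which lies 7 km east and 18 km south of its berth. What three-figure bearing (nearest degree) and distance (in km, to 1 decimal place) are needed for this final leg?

105°, 47.3 km

Leg 1 (262°, 39 km): east 39 sin 262° = -38.62, north 39 cos 262° = -5.43
Current position: (-38.62, -5.43). Target: (7, -18). Remaining: Δeast = 45.62, Δnorth = -12.57.
Bearing = atan2(45.62, -12.57) mod 360° = 105.41°; distance = √((45.62)² + (-12.57)²) = 47.321 km.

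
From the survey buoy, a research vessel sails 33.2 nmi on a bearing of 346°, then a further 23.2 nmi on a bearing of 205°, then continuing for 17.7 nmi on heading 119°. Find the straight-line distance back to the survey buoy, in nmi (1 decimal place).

Leg 1 (346°, 33.2 nmi): east 33.2 sin 346° = -8.03, north 33.2 cos 346° = 32.21
Leg 2 (205°, 23.2 nmi): east 23.2 sin 205° = -9.80, north 23.2 cos 205° = -21.03
Leg 3 (119°, 17.7 nmi): east 17.7 sin 119° = 15.48, north 17.7 cos 119° = -8.58
Net: -2.36 east, 2.61 north. Distance = √((-2.36)² + (2.61)²) = 3.513 nmi.

3.5 nmi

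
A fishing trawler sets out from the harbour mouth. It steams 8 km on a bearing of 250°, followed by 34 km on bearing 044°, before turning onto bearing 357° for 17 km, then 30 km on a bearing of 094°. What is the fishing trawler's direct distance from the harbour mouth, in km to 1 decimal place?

58.1 km

Leg 1 (250°, 8 km): east 8 sin 250° = -7.52, north 8 cos 250° = -2.74
Leg 2 (044°, 34 km): east 34 sin 44° = 23.62, north 34 cos 44° = 24.46
Leg 3 (357°, 17 km): east 17 sin 357° = -0.89, north 17 cos 357° = 16.98
Leg 4 (094°, 30 km): east 30 sin 94° = 29.93, north 30 cos 94° = -2.09
Net: 45.14 east, 36.61 north. Distance = √((45.14)² + (36.61)²) = 58.115 km.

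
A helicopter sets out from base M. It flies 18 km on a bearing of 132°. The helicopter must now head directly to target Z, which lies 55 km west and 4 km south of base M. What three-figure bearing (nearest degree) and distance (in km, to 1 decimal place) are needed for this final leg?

Leg 1 (132°, 18 km): east 18 sin 132° = 13.38, north 18 cos 132° = -12.04
Current position: (13.38, -12.04). Target: (-55, -4). Remaining: Δeast = -68.38, Δnorth = 8.04.
Bearing = atan2(-68.38, 8.04) mod 360° = 276.71°; distance = √((-68.38)² + (8.04)²) = 68.848 km.

277°, 68.8 km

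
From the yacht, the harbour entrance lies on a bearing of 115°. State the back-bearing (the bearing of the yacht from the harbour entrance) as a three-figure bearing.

Back-bearing = 115° + 180° = 295°.

295°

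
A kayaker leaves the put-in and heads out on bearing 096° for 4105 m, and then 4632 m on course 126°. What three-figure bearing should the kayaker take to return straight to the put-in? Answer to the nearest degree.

292°

Leg 1 (096°, 4105 m): east 4105 sin 96° = 4082.51, north 4105 cos 96° = -429.09
Leg 2 (126°, 4632 m): east 4632 sin 126° = 3747.37, north 4632 cos 126° = -2722.62
Net displacement: 7829.88 east, -3151.71 north. Direction back to start is (-7829.88, 3151.71): bearing = atan2(-7829.88, 3151.71) mod 360° = 291.93° ≈ 292°.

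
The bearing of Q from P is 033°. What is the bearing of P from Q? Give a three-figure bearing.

213°

Back-bearing = 033° + 180° = 213°.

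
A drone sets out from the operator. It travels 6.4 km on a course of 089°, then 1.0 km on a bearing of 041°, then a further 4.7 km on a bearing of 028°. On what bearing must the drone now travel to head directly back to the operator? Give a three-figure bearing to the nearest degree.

Leg 1 (089°, 6.4 km): east 6.4 sin 89° = 6.40, north 6.4 cos 89° = 0.11
Leg 2 (041°, 1.0 km): east 1.0 sin 41° = 0.66, north 1.0 cos 41° = 0.75
Leg 3 (028°, 4.7 km): east 4.7 sin 28° = 2.21, north 4.7 cos 28° = 4.15
Net displacement: 9.26 east, 5.02 north. Direction back to start is (-9.26, -5.02): bearing = atan2(-9.26, -5.02) mod 360° = 241.56° ≈ 242°.

242°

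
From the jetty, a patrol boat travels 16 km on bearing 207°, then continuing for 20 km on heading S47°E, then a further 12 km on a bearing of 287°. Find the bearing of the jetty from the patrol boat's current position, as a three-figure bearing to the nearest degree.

Leg 1 (207°, 16 km): east 16 sin 207° = -7.26, north 16 cos 207° = -14.26
Leg 2 (S47°E, 20 km): east 20 sin 133° = 14.63, north 20 cos 133° = -13.64
Leg 3 (287°, 12 km): east 12 sin 287° = -11.48, north 12 cos 287° = 3.51
Net displacement: -4.11 east, -24.39 north. Direction back to start is (4.11, 24.39): bearing = atan2(4.11, 24.39) mod 360° = 9.57° ≈ 010°.

010°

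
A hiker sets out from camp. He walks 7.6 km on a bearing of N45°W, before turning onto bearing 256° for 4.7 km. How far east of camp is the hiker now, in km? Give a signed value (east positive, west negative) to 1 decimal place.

-9.9 km

Leg 1 (N45°W, 7.6 km): east 7.6 sin 315° = -5.37, north 7.6 cos 315° = 5.37
Leg 2 (256°, 4.7 km): east 4.7 sin 256° = -4.56, north 4.7 cos 256° = -1.14
Net east component: -9.93 km.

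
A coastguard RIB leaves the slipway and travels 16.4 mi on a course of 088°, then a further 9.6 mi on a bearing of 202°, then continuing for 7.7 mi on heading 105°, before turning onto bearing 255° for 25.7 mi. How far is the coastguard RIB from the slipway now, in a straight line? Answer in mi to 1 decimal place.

17.6 mi

Leg 1 (088°, 16.4 mi): east 16.4 sin 88° = 16.39, north 16.4 cos 88° = 0.57
Leg 2 (202°, 9.6 mi): east 9.6 sin 202° = -3.60, north 9.6 cos 202° = -8.90
Leg 3 (105°, 7.7 mi): east 7.7 sin 105° = 7.44, north 7.7 cos 105° = -1.99
Leg 4 (255°, 25.7 mi): east 25.7 sin 255° = -24.82, north 25.7 cos 255° = -6.65
Net: -4.59 east, -16.97 north. Distance = √((-4.59)² + (-16.97)²) = 17.584 mi.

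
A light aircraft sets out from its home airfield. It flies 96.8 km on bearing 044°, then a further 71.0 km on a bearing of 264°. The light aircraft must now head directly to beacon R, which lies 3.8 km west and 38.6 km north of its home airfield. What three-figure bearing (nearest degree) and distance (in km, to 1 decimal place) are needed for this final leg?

181°, 23.6 km

Leg 1 (044°, 96.8 km): east 96.8 sin 44° = 67.24, north 96.8 cos 44° = 69.63
Leg 2 (264°, 71.0 km): east 71.0 sin 264° = -70.61, north 71.0 cos 264° = -7.42
Current position: (-3.37, 62.21). Target: (-3.8, 38.6). Remaining: Δeast = -0.43, Δnorth = -23.61.
Bearing = atan2(-0.43, -23.61) mod 360° = 181.05°; distance = √((-0.43)² + (-23.61)²) = 23.615 km.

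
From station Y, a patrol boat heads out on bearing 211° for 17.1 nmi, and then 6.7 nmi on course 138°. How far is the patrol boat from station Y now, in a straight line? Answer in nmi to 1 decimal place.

20.1 nmi

Leg 1 (211°, 17.1 nmi): east 17.1 sin 211° = -8.81, north 17.1 cos 211° = -14.66
Leg 2 (138°, 6.7 nmi): east 6.7 sin 138° = 4.48, north 6.7 cos 138° = -4.98
Net: -4.32 east, -19.64 north. Distance = √((-4.32)² + (-19.64)²) = 20.107 nmi.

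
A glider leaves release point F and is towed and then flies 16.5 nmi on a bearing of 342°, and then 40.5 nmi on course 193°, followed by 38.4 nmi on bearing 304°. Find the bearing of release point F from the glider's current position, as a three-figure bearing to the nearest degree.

087°

Leg 1 (342°, 16.5 nmi): east 16.5 sin 342° = -5.10, north 16.5 cos 342° = 15.69
Leg 2 (193°, 40.5 nmi): east 40.5 sin 193° = -9.11, north 40.5 cos 193° = -39.46
Leg 3 (304°, 38.4 nmi): east 38.4 sin 304° = -31.84, north 38.4 cos 304° = 21.47
Net displacement: -46.04 east, -2.30 north. Direction back to start is (46.04, 2.30): bearing = atan2(46.04, 2.30) mod 360° = 87.14° ≈ 087°.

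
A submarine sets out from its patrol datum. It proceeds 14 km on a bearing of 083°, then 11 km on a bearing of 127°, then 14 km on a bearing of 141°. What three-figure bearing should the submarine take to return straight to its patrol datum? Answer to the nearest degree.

297°

Leg 1 (083°, 14 km): east 14 sin 83° = 13.90, north 14 cos 83° = 1.71
Leg 2 (127°, 11 km): east 11 sin 127° = 8.78, north 11 cos 127° = -6.62
Leg 3 (141°, 14 km): east 14 sin 141° = 8.81, north 14 cos 141° = -10.88
Net displacement: 31.49 east, -15.79 north. Direction back to start is (-31.49, 15.79): bearing = atan2(-31.49, 15.79) mod 360° = 296.64° ≈ 297°.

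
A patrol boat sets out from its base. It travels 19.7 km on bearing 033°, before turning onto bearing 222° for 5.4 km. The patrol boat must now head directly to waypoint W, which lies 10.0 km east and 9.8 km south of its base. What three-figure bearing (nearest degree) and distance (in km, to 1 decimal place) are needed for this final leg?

Leg 1 (033°, 19.7 km): east 19.7 sin 33° = 10.73, north 19.7 cos 33° = 16.52
Leg 2 (222°, 5.4 km): east 5.4 sin 222° = -3.61, north 5.4 cos 222° = -4.01
Current position: (7.12, 12.51). Target: (10.0, -9.8). Remaining: Δeast = 2.88, Δnorth = -22.31.
Bearing = atan2(2.88, -22.31) mod 360° = 172.63°; distance = √((2.88)² + (-22.31)²) = 22.494 km.

173°, 22.5 km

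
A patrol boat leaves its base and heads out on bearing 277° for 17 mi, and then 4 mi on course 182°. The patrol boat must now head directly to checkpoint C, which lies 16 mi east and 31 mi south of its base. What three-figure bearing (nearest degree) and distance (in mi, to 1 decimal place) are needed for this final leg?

Leg 1 (277°, 17 mi): east 17 sin 277° = -16.87, north 17 cos 277° = 2.07
Leg 2 (182°, 4 mi): east 4 sin 182° = -0.14, north 4 cos 182° = -4.00
Current position: (-17.01, -1.93). Target: (16, -31). Remaining: Δeast = 33.01, Δnorth = -29.07.
Bearing = atan2(33.01, -29.07) mod 360° = 131.37°; distance = √((33.01)² + (-29.07)²) = 43.990 mi.

131°, 44.0 mi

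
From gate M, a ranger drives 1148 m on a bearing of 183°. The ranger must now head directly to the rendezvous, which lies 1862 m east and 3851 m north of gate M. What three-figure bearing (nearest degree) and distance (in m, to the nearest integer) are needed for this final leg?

Leg 1 (183°, 1148 m): east 1148 sin 183° = -60.08, north 1148 cos 183° = -1146.43
Current position: (-60.08, -1146.43). Target: (1862, 3851). Remaining: Δeast = 1922.08, Δnorth = 4997.43.
Bearing = atan2(1922.08, 4997.43) mod 360° = 21.04°; distance = √((1922.08)² + (4997.43)²) = 5354.313 m.

021°, 5354 m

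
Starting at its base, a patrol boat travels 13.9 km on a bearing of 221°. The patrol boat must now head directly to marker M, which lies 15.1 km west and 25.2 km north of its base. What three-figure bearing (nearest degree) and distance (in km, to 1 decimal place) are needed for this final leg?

350°, 36.2 km

Leg 1 (221°, 13.9 km): east 13.9 sin 221° = -9.12, north 13.9 cos 221° = -10.49
Current position: (-9.12, -10.49). Target: (-15.1, 25.2). Remaining: Δeast = -5.98, Δnorth = 35.69.
Bearing = atan2(-5.98, 35.69) mod 360° = 350.49°; distance = √((-5.98)² + (35.69)²) = 36.188 km.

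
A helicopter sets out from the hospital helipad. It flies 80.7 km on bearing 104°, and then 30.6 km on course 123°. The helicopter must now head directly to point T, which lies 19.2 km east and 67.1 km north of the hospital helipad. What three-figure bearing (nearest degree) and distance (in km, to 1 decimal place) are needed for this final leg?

321°, 133.6 km

Leg 1 (104°, 80.7 km): east 80.7 sin 104° = 78.30, north 80.7 cos 104° = -19.52
Leg 2 (123°, 30.6 km): east 30.6 sin 123° = 25.66, north 30.6 cos 123° = -16.67
Current position: (103.97, -36.19). Target: (19.2, 67.1). Remaining: Δeast = -84.77, Δnorth = 103.29.
Bearing = atan2(-84.77, 103.29) mod 360° = 320.63°; distance = √((-84.77)² + (103.29)²) = 133.619 km.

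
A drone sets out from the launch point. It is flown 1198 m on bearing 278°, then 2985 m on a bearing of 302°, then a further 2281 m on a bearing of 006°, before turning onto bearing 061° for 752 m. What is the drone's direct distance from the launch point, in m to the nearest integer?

5212 m

Leg 1 (278°, 1198 m): east 1198 sin 278° = -1186.34, north 1198 cos 278° = 166.73
Leg 2 (302°, 2985 m): east 2985 sin 302° = -2531.42, north 2985 cos 302° = 1581.81
Leg 3 (006°, 2281 m): east 2281 sin 6° = 238.43, north 2281 cos 6° = 2268.50
Leg 4 (061°, 752 m): east 752 sin 61° = 657.71, north 752 cos 61° = 364.58
Net: -2821.62 east, 4381.62 north. Distance = √((-2821.62)² + (4381.62)²) = 5211.539 m.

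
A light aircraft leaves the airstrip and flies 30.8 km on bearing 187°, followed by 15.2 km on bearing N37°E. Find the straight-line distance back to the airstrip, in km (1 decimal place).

Leg 1 (187°, 30.8 km): east 30.8 sin 187° = -3.75, north 30.8 cos 187° = -30.57
Leg 2 (N37°E, 15.2 km): east 15.2 sin 37° = 9.15, north 15.2 cos 37° = 12.14
Net: 5.39 east, -18.43 north. Distance = √((5.39)² + (-18.43)²) = 19.204 km.

19.2 km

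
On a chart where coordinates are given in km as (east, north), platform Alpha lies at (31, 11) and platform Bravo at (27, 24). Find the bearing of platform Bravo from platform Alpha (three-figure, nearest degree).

Δeast = 27 − 31 = -4.00; Δnorth = 24 − 11 = 13.00.
Bearing = atan2(Δeast, Δnorth) mod 360° = 342.90° ≈ 343°.

343°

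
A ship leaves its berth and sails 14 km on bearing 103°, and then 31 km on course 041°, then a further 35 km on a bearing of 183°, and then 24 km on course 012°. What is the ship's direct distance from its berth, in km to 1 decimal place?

Leg 1 (103°, 14 km): east 14 sin 103° = 13.64, north 14 cos 103° = -3.15
Leg 2 (041°, 31 km): east 31 sin 41° = 20.34, north 31 cos 41° = 23.40
Leg 3 (183°, 35 km): east 35 sin 183° = -1.83, north 35 cos 183° = -34.95
Leg 4 (012°, 24 km): east 24 sin 12° = 4.99, north 24 cos 12° = 23.48
Net: 37.14 east, 8.77 north. Distance = √((37.14)² + (8.77)²) = 38.159 km.

38.2 km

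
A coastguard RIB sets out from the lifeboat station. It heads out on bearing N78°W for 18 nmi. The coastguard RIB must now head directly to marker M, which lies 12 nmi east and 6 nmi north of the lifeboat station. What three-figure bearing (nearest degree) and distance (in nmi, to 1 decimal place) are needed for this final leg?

Leg 1 (N78°W, 18 nmi): east 18 sin 282° = -17.61, north 18 cos 282° = 3.74
Current position: (-17.61, 3.74). Target: (12, 6). Remaining: Δeast = 29.61, Δnorth = 2.26.
Bearing = atan2(29.61, 2.26) mod 360° = 85.64°; distance = √((29.61)² + (2.26)²) = 29.693 nmi.

086°, 29.7 nmi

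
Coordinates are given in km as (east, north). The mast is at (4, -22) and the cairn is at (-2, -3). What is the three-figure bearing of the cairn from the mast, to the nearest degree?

Δeast = -2 − 4 = -6.00; Δnorth = -3 − -22 = 19.00.
Bearing = atan2(Δeast, Δnorth) mod 360° = 342.47° ≈ 342°.

342°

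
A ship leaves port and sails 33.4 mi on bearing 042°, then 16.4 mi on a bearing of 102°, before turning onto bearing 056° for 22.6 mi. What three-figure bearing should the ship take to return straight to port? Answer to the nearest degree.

239°

Leg 1 (042°, 33.4 mi): east 33.4 sin 42° = 22.35, north 33.4 cos 42° = 24.82
Leg 2 (102°, 16.4 mi): east 16.4 sin 102° = 16.04, north 16.4 cos 102° = -3.41
Leg 3 (056°, 22.6 mi): east 22.6 sin 56° = 18.74, north 22.6 cos 56° = 12.64
Net displacement: 57.13 east, 34.05 north. Direction back to start is (-57.13, -34.05): bearing = atan2(-57.13, -34.05) mod 360° = 239.20° ≈ 239°.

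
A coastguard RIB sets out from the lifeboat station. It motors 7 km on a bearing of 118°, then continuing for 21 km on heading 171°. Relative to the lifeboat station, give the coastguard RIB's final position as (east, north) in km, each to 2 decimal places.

Leg 1 (118°, 7 km): east 7 sin 118° = 6.18, north 7 cos 118° = -3.29
Leg 2 (171°, 21 km): east 21 sin 171° = 3.29, north 21 cos 171° = -20.74
Summing: 9.47 km east, -24.03 km north → (9.47, -24.03).

(9.47, -24.03)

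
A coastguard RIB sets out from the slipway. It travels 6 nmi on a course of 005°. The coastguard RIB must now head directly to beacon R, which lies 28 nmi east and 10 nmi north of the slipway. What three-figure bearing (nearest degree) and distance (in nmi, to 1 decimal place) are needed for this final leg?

082°, 27.8 nmi

Leg 1 (005°, 6 nmi): east 6 sin 5° = 0.52, north 6 cos 5° = 5.98
Current position: (0.52, 5.98). Target: (28, 10). Remaining: Δeast = 27.48, Δnorth = 4.02.
Bearing = atan2(27.48, 4.02) mod 360° = 81.67°; distance = √((27.48)² + (4.02)²) = 27.770 nmi.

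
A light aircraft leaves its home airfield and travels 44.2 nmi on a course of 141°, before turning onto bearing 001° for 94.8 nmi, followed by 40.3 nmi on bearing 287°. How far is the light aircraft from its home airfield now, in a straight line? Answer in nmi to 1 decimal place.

72.8 nmi

Leg 1 (141°, 44.2 nmi): east 44.2 sin 141° = 27.82, north 44.2 cos 141° = -34.35
Leg 2 (001°, 94.8 nmi): east 94.8 sin 1° = 1.65, north 94.8 cos 1° = 94.79
Leg 3 (287°, 40.3 nmi): east 40.3 sin 287° = -38.54, north 40.3 cos 287° = 11.78
Net: -9.07 east, 72.22 north. Distance = √((-9.07)² + (72.22)²) = 72.785 nmi.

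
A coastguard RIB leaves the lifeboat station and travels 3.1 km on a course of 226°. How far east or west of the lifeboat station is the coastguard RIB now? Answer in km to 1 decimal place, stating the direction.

Leg 1 (226°, 3.1 km): east 3.1 sin 226° = -2.23, north 3.1 cos 226° = -2.15
Net east component: -2.23 km.

2.2 km west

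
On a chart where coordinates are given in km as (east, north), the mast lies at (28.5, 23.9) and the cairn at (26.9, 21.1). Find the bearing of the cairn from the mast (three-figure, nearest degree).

210°

Δeast = 26.9 − 28.5 = -1.60; Δnorth = 21.1 − 23.9 = -2.80.
Bearing = atan2(Δeast, Δnorth) mod 360° = 209.74° ≈ 210°.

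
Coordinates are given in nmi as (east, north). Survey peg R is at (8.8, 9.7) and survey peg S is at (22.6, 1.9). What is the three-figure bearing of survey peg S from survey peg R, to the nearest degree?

119°

Δeast = 22.6 − 8.8 = 13.80; Δnorth = 1.9 − 9.7 = -7.80.
Bearing = atan2(Δeast, Δnorth) mod 360° = 119.48° ≈ 119°.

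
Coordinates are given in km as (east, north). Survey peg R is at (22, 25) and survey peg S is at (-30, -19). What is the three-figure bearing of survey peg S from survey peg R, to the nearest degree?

Δeast = -30 − 22 = -52.00; Δnorth = -19 − 25 = -44.00.
Bearing = atan2(Δeast, Δnorth) mod 360° = 229.76° ≈ 230°.

230°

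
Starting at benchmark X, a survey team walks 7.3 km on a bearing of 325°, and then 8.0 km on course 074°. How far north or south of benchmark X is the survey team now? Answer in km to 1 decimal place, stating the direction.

Leg 1 (325°, 7.3 km): east 7.3 sin 325° = -4.19, north 7.3 cos 325° = 5.98
Leg 2 (074°, 8.0 km): east 8.0 sin 74° = 7.69, north 8.0 cos 74° = 2.21
Net north component: 8.18 km.

8.2 km north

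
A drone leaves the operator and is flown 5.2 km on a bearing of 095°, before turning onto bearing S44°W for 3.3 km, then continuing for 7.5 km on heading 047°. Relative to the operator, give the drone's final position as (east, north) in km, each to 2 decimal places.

Leg 1 (095°, 5.2 km): east 5.2 sin 95° = 5.18, north 5.2 cos 95° = -0.45
Leg 2 (S44°W, 3.3 km): east 3.3 sin 224° = -2.29, north 3.3 cos 224° = -2.37
Leg 3 (047°, 7.5 km): east 7.5 sin 47° = 5.49, north 7.5 cos 47° = 5.11
Summing: 8.37 km east, 2.29 km north → (8.37, 2.29).

(8.37, 2.29)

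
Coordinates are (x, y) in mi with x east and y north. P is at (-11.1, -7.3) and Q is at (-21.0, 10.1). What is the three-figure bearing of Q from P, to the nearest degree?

330°

Δeast = -21.0 − -11.1 = -9.90; Δnorth = 10.1 − -7.3 = 17.40.
Bearing = atan2(Δeast, Δnorth) mod 360° = 330.36° ≈ 330°.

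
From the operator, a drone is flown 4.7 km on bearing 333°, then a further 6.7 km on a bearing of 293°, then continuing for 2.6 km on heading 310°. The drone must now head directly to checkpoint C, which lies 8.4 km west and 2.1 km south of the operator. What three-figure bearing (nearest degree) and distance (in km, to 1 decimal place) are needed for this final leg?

Leg 1 (333°, 4.7 km): east 4.7 sin 333° = -2.13, north 4.7 cos 333° = 4.19
Leg 2 (293°, 6.7 km): east 6.7 sin 293° = -6.17, north 6.7 cos 293° = 2.62
Leg 3 (310°, 2.6 km): east 2.6 sin 310° = -1.99, north 2.6 cos 310° = 1.67
Current position: (-10.29, 8.48). Target: (-8.4, -2.1). Remaining: Δeast = 1.89, Δnorth = -10.58.
Bearing = atan2(1.89, -10.58) mod 360° = 169.85°; distance = √((1.89)² + (-10.58)²) = 10.745 km.

170°, 10.7 km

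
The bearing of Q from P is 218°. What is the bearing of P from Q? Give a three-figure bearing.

Back-bearing = 218° − 180° = 038°.

038°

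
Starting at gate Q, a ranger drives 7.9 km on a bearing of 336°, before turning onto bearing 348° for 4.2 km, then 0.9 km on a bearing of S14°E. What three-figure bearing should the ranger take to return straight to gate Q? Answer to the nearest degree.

160°

Leg 1 (336°, 7.9 km): east 7.9 sin 336° = -3.21, north 7.9 cos 336° = 7.22
Leg 2 (348°, 4.2 km): east 4.2 sin 348° = -0.87, north 4.2 cos 348° = 4.11
Leg 3 (S14°E, 0.9 km): east 0.9 sin 166° = 0.22, north 0.9 cos 166° = -0.87
Net displacement: -3.87 east, 10.45 north. Direction back to start is (3.87, -10.45): bearing = atan2(3.87, -10.45) mod 360° = 159.69° ≈ 160°.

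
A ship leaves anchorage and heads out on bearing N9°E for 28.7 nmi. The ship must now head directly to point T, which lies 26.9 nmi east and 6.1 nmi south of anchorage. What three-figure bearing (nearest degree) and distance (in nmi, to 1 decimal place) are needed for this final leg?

147°, 41.1 nmi

Leg 1 (N9°E, 28.7 nmi): east 28.7 sin 9° = 4.49, north 28.7 cos 9° = 28.35
Current position: (4.49, 28.35). Target: (26.9, -6.1). Remaining: Δeast = 22.41, Δnorth = -34.45.
Bearing = atan2(22.41, -34.45) mod 360° = 146.95°; distance = √((22.41)² + (-34.45)²) = 41.095 nmi.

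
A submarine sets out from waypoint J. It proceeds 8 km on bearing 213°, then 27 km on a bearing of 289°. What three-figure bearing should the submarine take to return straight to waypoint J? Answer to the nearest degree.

Leg 1 (213°, 8 km): east 8 sin 213° = -4.36, north 8 cos 213° = -6.71
Leg 2 (289°, 27 km): east 27 sin 289° = -25.53, north 27 cos 289° = 8.79
Net displacement: -29.89 east, 2.08 north. Direction back to start is (29.89, -2.08): bearing = atan2(29.89, -2.08) mod 360° = 93.98° ≈ 094°.

094°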